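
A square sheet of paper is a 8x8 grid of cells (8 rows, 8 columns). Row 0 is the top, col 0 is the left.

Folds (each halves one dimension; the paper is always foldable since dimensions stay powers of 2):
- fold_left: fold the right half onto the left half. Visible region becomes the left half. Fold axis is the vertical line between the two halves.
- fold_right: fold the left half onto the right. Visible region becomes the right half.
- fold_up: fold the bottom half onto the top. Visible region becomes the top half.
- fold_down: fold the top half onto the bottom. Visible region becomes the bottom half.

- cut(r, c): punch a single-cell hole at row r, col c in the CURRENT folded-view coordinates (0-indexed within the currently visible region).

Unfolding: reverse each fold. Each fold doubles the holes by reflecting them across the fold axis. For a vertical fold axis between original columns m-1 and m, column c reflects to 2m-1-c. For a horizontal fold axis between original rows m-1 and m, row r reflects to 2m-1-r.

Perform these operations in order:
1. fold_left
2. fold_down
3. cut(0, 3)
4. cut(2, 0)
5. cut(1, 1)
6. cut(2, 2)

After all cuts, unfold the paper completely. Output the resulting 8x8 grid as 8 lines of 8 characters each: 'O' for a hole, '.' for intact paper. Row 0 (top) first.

Answer: ........
O.O..O.O
.O....O.
...OO...
...OO...
.O....O.
O.O..O.O
........

Derivation:
Op 1 fold_left: fold axis v@4; visible region now rows[0,8) x cols[0,4) = 8x4
Op 2 fold_down: fold axis h@4; visible region now rows[4,8) x cols[0,4) = 4x4
Op 3 cut(0, 3): punch at orig (4,3); cuts so far [(4, 3)]; region rows[4,8) x cols[0,4) = 4x4
Op 4 cut(2, 0): punch at orig (6,0); cuts so far [(4, 3), (6, 0)]; region rows[4,8) x cols[0,4) = 4x4
Op 5 cut(1, 1): punch at orig (5,1); cuts so far [(4, 3), (5, 1), (6, 0)]; region rows[4,8) x cols[0,4) = 4x4
Op 6 cut(2, 2): punch at orig (6,2); cuts so far [(4, 3), (5, 1), (6, 0), (6, 2)]; region rows[4,8) x cols[0,4) = 4x4
Unfold 1 (reflect across h@4): 8 holes -> [(1, 0), (1, 2), (2, 1), (3, 3), (4, 3), (5, 1), (6, 0), (6, 2)]
Unfold 2 (reflect across v@4): 16 holes -> [(1, 0), (1, 2), (1, 5), (1, 7), (2, 1), (2, 6), (3, 3), (3, 4), (4, 3), (4, 4), (5, 1), (5, 6), (6, 0), (6, 2), (6, 5), (6, 7)]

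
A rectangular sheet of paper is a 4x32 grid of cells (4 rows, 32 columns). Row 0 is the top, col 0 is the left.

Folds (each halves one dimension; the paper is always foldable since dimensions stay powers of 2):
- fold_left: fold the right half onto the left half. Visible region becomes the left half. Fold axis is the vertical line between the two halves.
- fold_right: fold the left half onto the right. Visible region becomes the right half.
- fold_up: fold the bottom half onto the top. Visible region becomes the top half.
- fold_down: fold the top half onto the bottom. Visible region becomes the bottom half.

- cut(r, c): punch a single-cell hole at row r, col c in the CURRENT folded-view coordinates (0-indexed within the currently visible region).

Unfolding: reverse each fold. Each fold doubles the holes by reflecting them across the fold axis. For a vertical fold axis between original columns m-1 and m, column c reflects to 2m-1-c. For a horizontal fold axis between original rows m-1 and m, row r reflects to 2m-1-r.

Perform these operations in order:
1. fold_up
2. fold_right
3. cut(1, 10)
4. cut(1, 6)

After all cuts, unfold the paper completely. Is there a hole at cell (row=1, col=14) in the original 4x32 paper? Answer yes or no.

Op 1 fold_up: fold axis h@2; visible region now rows[0,2) x cols[0,32) = 2x32
Op 2 fold_right: fold axis v@16; visible region now rows[0,2) x cols[16,32) = 2x16
Op 3 cut(1, 10): punch at orig (1,26); cuts so far [(1, 26)]; region rows[0,2) x cols[16,32) = 2x16
Op 4 cut(1, 6): punch at orig (1,22); cuts so far [(1, 22), (1, 26)]; region rows[0,2) x cols[16,32) = 2x16
Unfold 1 (reflect across v@16): 4 holes -> [(1, 5), (1, 9), (1, 22), (1, 26)]
Unfold 2 (reflect across h@2): 8 holes -> [(1, 5), (1, 9), (1, 22), (1, 26), (2, 5), (2, 9), (2, 22), (2, 26)]
Holes: [(1, 5), (1, 9), (1, 22), (1, 26), (2, 5), (2, 9), (2, 22), (2, 26)]

Answer: no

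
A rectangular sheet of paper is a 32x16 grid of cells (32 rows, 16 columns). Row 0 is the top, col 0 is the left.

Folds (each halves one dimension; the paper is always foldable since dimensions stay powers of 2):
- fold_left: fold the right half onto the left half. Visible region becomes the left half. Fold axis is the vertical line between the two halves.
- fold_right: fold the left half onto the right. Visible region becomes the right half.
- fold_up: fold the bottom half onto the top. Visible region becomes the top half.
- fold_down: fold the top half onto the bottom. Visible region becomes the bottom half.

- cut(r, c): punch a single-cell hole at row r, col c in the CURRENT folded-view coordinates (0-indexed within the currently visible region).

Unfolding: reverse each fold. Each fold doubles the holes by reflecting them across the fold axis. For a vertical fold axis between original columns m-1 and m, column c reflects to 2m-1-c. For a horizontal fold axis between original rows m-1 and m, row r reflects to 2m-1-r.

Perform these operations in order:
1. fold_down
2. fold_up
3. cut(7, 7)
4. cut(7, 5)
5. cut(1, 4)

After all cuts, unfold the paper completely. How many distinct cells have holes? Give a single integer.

Answer: 12

Derivation:
Op 1 fold_down: fold axis h@16; visible region now rows[16,32) x cols[0,16) = 16x16
Op 2 fold_up: fold axis h@24; visible region now rows[16,24) x cols[0,16) = 8x16
Op 3 cut(7, 7): punch at orig (23,7); cuts so far [(23, 7)]; region rows[16,24) x cols[0,16) = 8x16
Op 4 cut(7, 5): punch at orig (23,5); cuts so far [(23, 5), (23, 7)]; region rows[16,24) x cols[0,16) = 8x16
Op 5 cut(1, 4): punch at orig (17,4); cuts so far [(17, 4), (23, 5), (23, 7)]; region rows[16,24) x cols[0,16) = 8x16
Unfold 1 (reflect across h@24): 6 holes -> [(17, 4), (23, 5), (23, 7), (24, 5), (24, 7), (30, 4)]
Unfold 2 (reflect across h@16): 12 holes -> [(1, 4), (7, 5), (7, 7), (8, 5), (8, 7), (14, 4), (17, 4), (23, 5), (23, 7), (24, 5), (24, 7), (30, 4)]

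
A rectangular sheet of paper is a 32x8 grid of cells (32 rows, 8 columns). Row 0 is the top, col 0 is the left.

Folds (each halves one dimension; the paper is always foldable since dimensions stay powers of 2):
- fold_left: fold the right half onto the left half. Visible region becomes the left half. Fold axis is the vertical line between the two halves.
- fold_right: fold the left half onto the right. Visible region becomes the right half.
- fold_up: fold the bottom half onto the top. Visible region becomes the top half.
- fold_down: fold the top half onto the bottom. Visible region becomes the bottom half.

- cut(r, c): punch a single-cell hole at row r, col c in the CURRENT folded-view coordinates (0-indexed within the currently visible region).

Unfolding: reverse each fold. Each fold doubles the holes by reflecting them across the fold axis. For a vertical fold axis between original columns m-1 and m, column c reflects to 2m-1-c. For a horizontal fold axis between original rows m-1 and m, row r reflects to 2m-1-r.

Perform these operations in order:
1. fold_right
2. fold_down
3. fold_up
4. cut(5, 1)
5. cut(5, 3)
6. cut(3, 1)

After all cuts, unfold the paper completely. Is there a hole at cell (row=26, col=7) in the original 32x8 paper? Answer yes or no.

Answer: yes

Derivation:
Op 1 fold_right: fold axis v@4; visible region now rows[0,32) x cols[4,8) = 32x4
Op 2 fold_down: fold axis h@16; visible region now rows[16,32) x cols[4,8) = 16x4
Op 3 fold_up: fold axis h@24; visible region now rows[16,24) x cols[4,8) = 8x4
Op 4 cut(5, 1): punch at orig (21,5); cuts so far [(21, 5)]; region rows[16,24) x cols[4,8) = 8x4
Op 5 cut(5, 3): punch at orig (21,7); cuts so far [(21, 5), (21, 7)]; region rows[16,24) x cols[4,8) = 8x4
Op 6 cut(3, 1): punch at orig (19,5); cuts so far [(19, 5), (21, 5), (21, 7)]; region rows[16,24) x cols[4,8) = 8x4
Unfold 1 (reflect across h@24): 6 holes -> [(19, 5), (21, 5), (21, 7), (26, 5), (26, 7), (28, 5)]
Unfold 2 (reflect across h@16): 12 holes -> [(3, 5), (5, 5), (5, 7), (10, 5), (10, 7), (12, 5), (19, 5), (21, 5), (21, 7), (26, 5), (26, 7), (28, 5)]
Unfold 3 (reflect across v@4): 24 holes -> [(3, 2), (3, 5), (5, 0), (5, 2), (5, 5), (5, 7), (10, 0), (10, 2), (10, 5), (10, 7), (12, 2), (12, 5), (19, 2), (19, 5), (21, 0), (21, 2), (21, 5), (21, 7), (26, 0), (26, 2), (26, 5), (26, 7), (28, 2), (28, 5)]
Holes: [(3, 2), (3, 5), (5, 0), (5, 2), (5, 5), (5, 7), (10, 0), (10, 2), (10, 5), (10, 7), (12, 2), (12, 5), (19, 2), (19, 5), (21, 0), (21, 2), (21, 5), (21, 7), (26, 0), (26, 2), (26, 5), (26, 7), (28, 2), (28, 5)]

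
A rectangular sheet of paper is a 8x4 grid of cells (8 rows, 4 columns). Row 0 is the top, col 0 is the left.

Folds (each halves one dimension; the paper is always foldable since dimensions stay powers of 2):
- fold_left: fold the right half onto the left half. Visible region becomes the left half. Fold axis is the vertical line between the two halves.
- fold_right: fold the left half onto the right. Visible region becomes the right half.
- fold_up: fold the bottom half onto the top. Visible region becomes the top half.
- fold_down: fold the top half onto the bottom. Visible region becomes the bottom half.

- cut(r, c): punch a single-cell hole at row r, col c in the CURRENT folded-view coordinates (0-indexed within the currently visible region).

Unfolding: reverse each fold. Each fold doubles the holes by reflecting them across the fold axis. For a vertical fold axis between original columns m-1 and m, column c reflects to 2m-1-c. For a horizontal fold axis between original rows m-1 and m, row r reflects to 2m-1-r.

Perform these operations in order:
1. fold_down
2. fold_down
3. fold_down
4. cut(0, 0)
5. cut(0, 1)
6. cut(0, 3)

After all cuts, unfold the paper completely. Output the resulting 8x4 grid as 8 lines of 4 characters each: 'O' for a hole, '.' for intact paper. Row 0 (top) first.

Answer: OO.O
OO.O
OO.O
OO.O
OO.O
OO.O
OO.O
OO.O

Derivation:
Op 1 fold_down: fold axis h@4; visible region now rows[4,8) x cols[0,4) = 4x4
Op 2 fold_down: fold axis h@6; visible region now rows[6,8) x cols[0,4) = 2x4
Op 3 fold_down: fold axis h@7; visible region now rows[7,8) x cols[0,4) = 1x4
Op 4 cut(0, 0): punch at orig (7,0); cuts so far [(7, 0)]; region rows[7,8) x cols[0,4) = 1x4
Op 5 cut(0, 1): punch at orig (7,1); cuts so far [(7, 0), (7, 1)]; region rows[7,8) x cols[0,4) = 1x4
Op 6 cut(0, 3): punch at orig (7,3); cuts so far [(7, 0), (7, 1), (7, 3)]; region rows[7,8) x cols[0,4) = 1x4
Unfold 1 (reflect across h@7): 6 holes -> [(6, 0), (6, 1), (6, 3), (7, 0), (7, 1), (7, 3)]
Unfold 2 (reflect across h@6): 12 holes -> [(4, 0), (4, 1), (4, 3), (5, 0), (5, 1), (5, 3), (6, 0), (6, 1), (6, 3), (7, 0), (7, 1), (7, 3)]
Unfold 3 (reflect across h@4): 24 holes -> [(0, 0), (0, 1), (0, 3), (1, 0), (1, 1), (1, 3), (2, 0), (2, 1), (2, 3), (3, 0), (3, 1), (3, 3), (4, 0), (4, 1), (4, 3), (5, 0), (5, 1), (5, 3), (6, 0), (6, 1), (6, 3), (7, 0), (7, 1), (7, 3)]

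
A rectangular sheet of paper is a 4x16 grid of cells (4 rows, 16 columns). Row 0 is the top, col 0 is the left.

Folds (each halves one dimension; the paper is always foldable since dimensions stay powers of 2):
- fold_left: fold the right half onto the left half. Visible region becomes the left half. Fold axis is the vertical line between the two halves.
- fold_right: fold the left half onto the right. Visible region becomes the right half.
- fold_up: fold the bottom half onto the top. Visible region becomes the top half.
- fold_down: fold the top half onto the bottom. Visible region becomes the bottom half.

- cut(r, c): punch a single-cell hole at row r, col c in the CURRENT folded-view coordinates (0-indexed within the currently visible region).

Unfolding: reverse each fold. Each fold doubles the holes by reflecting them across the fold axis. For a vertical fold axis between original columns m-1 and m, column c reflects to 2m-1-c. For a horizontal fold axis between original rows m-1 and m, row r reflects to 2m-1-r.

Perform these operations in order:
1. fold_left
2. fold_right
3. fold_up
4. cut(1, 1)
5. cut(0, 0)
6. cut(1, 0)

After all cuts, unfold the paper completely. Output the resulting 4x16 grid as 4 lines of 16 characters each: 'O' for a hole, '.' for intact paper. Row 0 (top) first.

Answer: ...OO......OO...
..OOOO....OOOO..
..OOOO....OOOO..
...OO......OO...

Derivation:
Op 1 fold_left: fold axis v@8; visible region now rows[0,4) x cols[0,8) = 4x8
Op 2 fold_right: fold axis v@4; visible region now rows[0,4) x cols[4,8) = 4x4
Op 3 fold_up: fold axis h@2; visible region now rows[0,2) x cols[4,8) = 2x4
Op 4 cut(1, 1): punch at orig (1,5); cuts so far [(1, 5)]; region rows[0,2) x cols[4,8) = 2x4
Op 5 cut(0, 0): punch at orig (0,4); cuts so far [(0, 4), (1, 5)]; region rows[0,2) x cols[4,8) = 2x4
Op 6 cut(1, 0): punch at orig (1,4); cuts so far [(0, 4), (1, 4), (1, 5)]; region rows[0,2) x cols[4,8) = 2x4
Unfold 1 (reflect across h@2): 6 holes -> [(0, 4), (1, 4), (1, 5), (2, 4), (2, 5), (3, 4)]
Unfold 2 (reflect across v@4): 12 holes -> [(0, 3), (0, 4), (1, 2), (1, 3), (1, 4), (1, 5), (2, 2), (2, 3), (2, 4), (2, 5), (3, 3), (3, 4)]
Unfold 3 (reflect across v@8): 24 holes -> [(0, 3), (0, 4), (0, 11), (0, 12), (1, 2), (1, 3), (1, 4), (1, 5), (1, 10), (1, 11), (1, 12), (1, 13), (2, 2), (2, 3), (2, 4), (2, 5), (2, 10), (2, 11), (2, 12), (2, 13), (3, 3), (3, 4), (3, 11), (3, 12)]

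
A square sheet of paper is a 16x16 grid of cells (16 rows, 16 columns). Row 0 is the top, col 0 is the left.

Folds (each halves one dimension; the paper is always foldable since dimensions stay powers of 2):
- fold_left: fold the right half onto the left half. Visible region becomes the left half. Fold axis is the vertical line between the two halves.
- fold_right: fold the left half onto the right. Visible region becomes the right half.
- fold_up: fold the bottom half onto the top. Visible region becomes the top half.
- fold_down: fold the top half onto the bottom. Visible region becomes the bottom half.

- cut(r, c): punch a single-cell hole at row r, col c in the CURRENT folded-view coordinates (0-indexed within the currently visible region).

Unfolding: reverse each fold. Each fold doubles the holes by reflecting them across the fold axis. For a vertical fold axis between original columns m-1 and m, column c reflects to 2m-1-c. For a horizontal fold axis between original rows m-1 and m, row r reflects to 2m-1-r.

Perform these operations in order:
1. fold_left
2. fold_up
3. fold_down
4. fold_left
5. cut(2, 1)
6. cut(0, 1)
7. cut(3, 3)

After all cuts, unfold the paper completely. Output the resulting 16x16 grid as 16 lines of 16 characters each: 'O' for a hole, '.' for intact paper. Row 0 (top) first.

Answer: ...OO......OO...
.O....O..O....O.
................
.O....O..O....O.
.O....O..O....O.
................
.O....O..O....O.
...OO......OO...
...OO......OO...
.O....O..O....O.
................
.O....O..O....O.
.O....O..O....O.
................
.O....O..O....O.
...OO......OO...

Derivation:
Op 1 fold_left: fold axis v@8; visible region now rows[0,16) x cols[0,8) = 16x8
Op 2 fold_up: fold axis h@8; visible region now rows[0,8) x cols[0,8) = 8x8
Op 3 fold_down: fold axis h@4; visible region now rows[4,8) x cols[0,8) = 4x8
Op 4 fold_left: fold axis v@4; visible region now rows[4,8) x cols[0,4) = 4x4
Op 5 cut(2, 1): punch at orig (6,1); cuts so far [(6, 1)]; region rows[4,8) x cols[0,4) = 4x4
Op 6 cut(0, 1): punch at orig (4,1); cuts so far [(4, 1), (6, 1)]; region rows[4,8) x cols[0,4) = 4x4
Op 7 cut(3, 3): punch at orig (7,3); cuts so far [(4, 1), (6, 1), (7, 3)]; region rows[4,8) x cols[0,4) = 4x4
Unfold 1 (reflect across v@4): 6 holes -> [(4, 1), (4, 6), (6, 1), (6, 6), (7, 3), (7, 4)]
Unfold 2 (reflect across h@4): 12 holes -> [(0, 3), (0, 4), (1, 1), (1, 6), (3, 1), (3, 6), (4, 1), (4, 6), (6, 1), (6, 6), (7, 3), (7, 4)]
Unfold 3 (reflect across h@8): 24 holes -> [(0, 3), (0, 4), (1, 1), (1, 6), (3, 1), (3, 6), (4, 1), (4, 6), (6, 1), (6, 6), (7, 3), (7, 4), (8, 3), (8, 4), (9, 1), (9, 6), (11, 1), (11, 6), (12, 1), (12, 6), (14, 1), (14, 6), (15, 3), (15, 4)]
Unfold 4 (reflect across v@8): 48 holes -> [(0, 3), (0, 4), (0, 11), (0, 12), (1, 1), (1, 6), (1, 9), (1, 14), (3, 1), (3, 6), (3, 9), (3, 14), (4, 1), (4, 6), (4, 9), (4, 14), (6, 1), (6, 6), (6, 9), (6, 14), (7, 3), (7, 4), (7, 11), (7, 12), (8, 3), (8, 4), (8, 11), (8, 12), (9, 1), (9, 6), (9, 9), (9, 14), (11, 1), (11, 6), (11, 9), (11, 14), (12, 1), (12, 6), (12, 9), (12, 14), (14, 1), (14, 6), (14, 9), (14, 14), (15, 3), (15, 4), (15, 11), (15, 12)]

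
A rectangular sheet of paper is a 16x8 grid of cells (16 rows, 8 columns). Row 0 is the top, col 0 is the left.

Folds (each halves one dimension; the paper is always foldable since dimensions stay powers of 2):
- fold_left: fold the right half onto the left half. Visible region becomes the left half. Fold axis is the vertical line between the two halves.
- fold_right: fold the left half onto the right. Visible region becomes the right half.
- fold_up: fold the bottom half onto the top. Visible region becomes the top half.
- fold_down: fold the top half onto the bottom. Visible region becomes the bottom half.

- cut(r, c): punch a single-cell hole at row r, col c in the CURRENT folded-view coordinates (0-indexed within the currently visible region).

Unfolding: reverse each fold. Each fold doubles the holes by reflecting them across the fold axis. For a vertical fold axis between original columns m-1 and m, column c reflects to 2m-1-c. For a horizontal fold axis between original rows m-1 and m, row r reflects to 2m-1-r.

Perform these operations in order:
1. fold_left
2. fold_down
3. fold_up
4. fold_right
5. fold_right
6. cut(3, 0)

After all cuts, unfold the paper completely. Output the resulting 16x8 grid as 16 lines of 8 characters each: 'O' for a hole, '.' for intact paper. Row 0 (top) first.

Op 1 fold_left: fold axis v@4; visible region now rows[0,16) x cols[0,4) = 16x4
Op 2 fold_down: fold axis h@8; visible region now rows[8,16) x cols[0,4) = 8x4
Op 3 fold_up: fold axis h@12; visible region now rows[8,12) x cols[0,4) = 4x4
Op 4 fold_right: fold axis v@2; visible region now rows[8,12) x cols[2,4) = 4x2
Op 5 fold_right: fold axis v@3; visible region now rows[8,12) x cols[3,4) = 4x1
Op 6 cut(3, 0): punch at orig (11,3); cuts so far [(11, 3)]; region rows[8,12) x cols[3,4) = 4x1
Unfold 1 (reflect across v@3): 2 holes -> [(11, 2), (11, 3)]
Unfold 2 (reflect across v@2): 4 holes -> [(11, 0), (11, 1), (11, 2), (11, 3)]
Unfold 3 (reflect across h@12): 8 holes -> [(11, 0), (11, 1), (11, 2), (11, 3), (12, 0), (12, 1), (12, 2), (12, 3)]
Unfold 4 (reflect across h@8): 16 holes -> [(3, 0), (3, 1), (3, 2), (3, 3), (4, 0), (4, 1), (4, 2), (4, 3), (11, 0), (11, 1), (11, 2), (11, 3), (12, 0), (12, 1), (12, 2), (12, 3)]
Unfold 5 (reflect across v@4): 32 holes -> [(3, 0), (3, 1), (3, 2), (3, 3), (3, 4), (3, 5), (3, 6), (3, 7), (4, 0), (4, 1), (4, 2), (4, 3), (4, 4), (4, 5), (4, 6), (4, 7), (11, 0), (11, 1), (11, 2), (11, 3), (11, 4), (11, 5), (11, 6), (11, 7), (12, 0), (12, 1), (12, 2), (12, 3), (12, 4), (12, 5), (12, 6), (12, 7)]

Answer: ........
........
........
OOOOOOOO
OOOOOOOO
........
........
........
........
........
........
OOOOOOOO
OOOOOOOO
........
........
........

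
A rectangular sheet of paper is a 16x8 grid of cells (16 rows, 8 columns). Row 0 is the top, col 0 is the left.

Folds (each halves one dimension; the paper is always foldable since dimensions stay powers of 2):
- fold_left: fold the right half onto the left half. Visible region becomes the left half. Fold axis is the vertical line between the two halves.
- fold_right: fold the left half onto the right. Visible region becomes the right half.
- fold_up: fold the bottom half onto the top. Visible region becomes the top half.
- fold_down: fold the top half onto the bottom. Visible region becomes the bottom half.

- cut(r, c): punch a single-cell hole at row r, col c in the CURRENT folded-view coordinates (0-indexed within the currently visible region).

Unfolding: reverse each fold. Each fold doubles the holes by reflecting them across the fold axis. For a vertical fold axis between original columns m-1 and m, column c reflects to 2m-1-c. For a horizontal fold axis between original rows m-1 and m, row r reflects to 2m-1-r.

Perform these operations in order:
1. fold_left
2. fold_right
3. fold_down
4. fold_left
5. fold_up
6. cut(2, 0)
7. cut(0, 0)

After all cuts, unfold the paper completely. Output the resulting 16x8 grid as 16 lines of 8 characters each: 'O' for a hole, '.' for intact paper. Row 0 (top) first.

Op 1 fold_left: fold axis v@4; visible region now rows[0,16) x cols[0,4) = 16x4
Op 2 fold_right: fold axis v@2; visible region now rows[0,16) x cols[2,4) = 16x2
Op 3 fold_down: fold axis h@8; visible region now rows[8,16) x cols[2,4) = 8x2
Op 4 fold_left: fold axis v@3; visible region now rows[8,16) x cols[2,3) = 8x1
Op 5 fold_up: fold axis h@12; visible region now rows[8,12) x cols[2,3) = 4x1
Op 6 cut(2, 0): punch at orig (10,2); cuts so far [(10, 2)]; region rows[8,12) x cols[2,3) = 4x1
Op 7 cut(0, 0): punch at orig (8,2); cuts so far [(8, 2), (10, 2)]; region rows[8,12) x cols[2,3) = 4x1
Unfold 1 (reflect across h@12): 4 holes -> [(8, 2), (10, 2), (13, 2), (15, 2)]
Unfold 2 (reflect across v@3): 8 holes -> [(8, 2), (8, 3), (10, 2), (10, 3), (13, 2), (13, 3), (15, 2), (15, 3)]
Unfold 3 (reflect across h@8): 16 holes -> [(0, 2), (0, 3), (2, 2), (2, 3), (5, 2), (5, 3), (7, 2), (7, 3), (8, 2), (8, 3), (10, 2), (10, 3), (13, 2), (13, 3), (15, 2), (15, 3)]
Unfold 4 (reflect across v@2): 32 holes -> [(0, 0), (0, 1), (0, 2), (0, 3), (2, 0), (2, 1), (2, 2), (2, 3), (5, 0), (5, 1), (5, 2), (5, 3), (7, 0), (7, 1), (7, 2), (7, 3), (8, 0), (8, 1), (8, 2), (8, 3), (10, 0), (10, 1), (10, 2), (10, 3), (13, 0), (13, 1), (13, 2), (13, 3), (15, 0), (15, 1), (15, 2), (15, 3)]
Unfold 5 (reflect across v@4): 64 holes -> [(0, 0), (0, 1), (0, 2), (0, 3), (0, 4), (0, 5), (0, 6), (0, 7), (2, 0), (2, 1), (2, 2), (2, 3), (2, 4), (2, 5), (2, 6), (2, 7), (5, 0), (5, 1), (5, 2), (5, 3), (5, 4), (5, 5), (5, 6), (5, 7), (7, 0), (7, 1), (7, 2), (7, 3), (7, 4), (7, 5), (7, 6), (7, 7), (8, 0), (8, 1), (8, 2), (8, 3), (8, 4), (8, 5), (8, 6), (8, 7), (10, 0), (10, 1), (10, 2), (10, 3), (10, 4), (10, 5), (10, 6), (10, 7), (13, 0), (13, 1), (13, 2), (13, 3), (13, 4), (13, 5), (13, 6), (13, 7), (15, 0), (15, 1), (15, 2), (15, 3), (15, 4), (15, 5), (15, 6), (15, 7)]

Answer: OOOOOOOO
........
OOOOOOOO
........
........
OOOOOOOO
........
OOOOOOOO
OOOOOOOO
........
OOOOOOOO
........
........
OOOOOOOO
........
OOOOOOOO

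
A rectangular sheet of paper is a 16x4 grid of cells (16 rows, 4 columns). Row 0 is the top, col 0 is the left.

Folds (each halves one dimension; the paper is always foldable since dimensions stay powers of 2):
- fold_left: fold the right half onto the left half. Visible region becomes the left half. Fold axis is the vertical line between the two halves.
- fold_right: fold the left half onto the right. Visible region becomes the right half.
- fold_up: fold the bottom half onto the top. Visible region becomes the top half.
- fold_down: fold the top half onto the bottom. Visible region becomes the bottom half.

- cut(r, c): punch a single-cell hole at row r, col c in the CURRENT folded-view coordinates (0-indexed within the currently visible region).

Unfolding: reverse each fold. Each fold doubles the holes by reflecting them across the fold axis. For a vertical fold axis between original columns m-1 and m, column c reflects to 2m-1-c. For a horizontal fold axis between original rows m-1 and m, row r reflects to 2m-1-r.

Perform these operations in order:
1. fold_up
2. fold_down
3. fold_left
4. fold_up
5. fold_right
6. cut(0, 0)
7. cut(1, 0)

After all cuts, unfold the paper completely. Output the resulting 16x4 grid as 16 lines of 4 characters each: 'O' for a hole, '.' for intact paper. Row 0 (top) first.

Answer: OOOO
OOOO
OOOO
OOOO
OOOO
OOOO
OOOO
OOOO
OOOO
OOOO
OOOO
OOOO
OOOO
OOOO
OOOO
OOOO

Derivation:
Op 1 fold_up: fold axis h@8; visible region now rows[0,8) x cols[0,4) = 8x4
Op 2 fold_down: fold axis h@4; visible region now rows[4,8) x cols[0,4) = 4x4
Op 3 fold_left: fold axis v@2; visible region now rows[4,8) x cols[0,2) = 4x2
Op 4 fold_up: fold axis h@6; visible region now rows[4,6) x cols[0,2) = 2x2
Op 5 fold_right: fold axis v@1; visible region now rows[4,6) x cols[1,2) = 2x1
Op 6 cut(0, 0): punch at orig (4,1); cuts so far [(4, 1)]; region rows[4,6) x cols[1,2) = 2x1
Op 7 cut(1, 0): punch at orig (5,1); cuts so far [(4, 1), (5, 1)]; region rows[4,6) x cols[1,2) = 2x1
Unfold 1 (reflect across v@1): 4 holes -> [(4, 0), (4, 1), (5, 0), (5, 1)]
Unfold 2 (reflect across h@6): 8 holes -> [(4, 0), (4, 1), (5, 0), (5, 1), (6, 0), (6, 1), (7, 0), (7, 1)]
Unfold 3 (reflect across v@2): 16 holes -> [(4, 0), (4, 1), (4, 2), (4, 3), (5, 0), (5, 1), (5, 2), (5, 3), (6, 0), (6, 1), (6, 2), (6, 3), (7, 0), (7, 1), (7, 2), (7, 3)]
Unfold 4 (reflect across h@4): 32 holes -> [(0, 0), (0, 1), (0, 2), (0, 3), (1, 0), (1, 1), (1, 2), (1, 3), (2, 0), (2, 1), (2, 2), (2, 3), (3, 0), (3, 1), (3, 2), (3, 3), (4, 0), (4, 1), (4, 2), (4, 3), (5, 0), (5, 1), (5, 2), (5, 3), (6, 0), (6, 1), (6, 2), (6, 3), (7, 0), (7, 1), (7, 2), (7, 3)]
Unfold 5 (reflect across h@8): 64 holes -> [(0, 0), (0, 1), (0, 2), (0, 3), (1, 0), (1, 1), (1, 2), (1, 3), (2, 0), (2, 1), (2, 2), (2, 3), (3, 0), (3, 1), (3, 2), (3, 3), (4, 0), (4, 1), (4, 2), (4, 3), (5, 0), (5, 1), (5, 2), (5, 3), (6, 0), (6, 1), (6, 2), (6, 3), (7, 0), (7, 1), (7, 2), (7, 3), (8, 0), (8, 1), (8, 2), (8, 3), (9, 0), (9, 1), (9, 2), (9, 3), (10, 0), (10, 1), (10, 2), (10, 3), (11, 0), (11, 1), (11, 2), (11, 3), (12, 0), (12, 1), (12, 2), (12, 3), (13, 0), (13, 1), (13, 2), (13, 3), (14, 0), (14, 1), (14, 2), (14, 3), (15, 0), (15, 1), (15, 2), (15, 3)]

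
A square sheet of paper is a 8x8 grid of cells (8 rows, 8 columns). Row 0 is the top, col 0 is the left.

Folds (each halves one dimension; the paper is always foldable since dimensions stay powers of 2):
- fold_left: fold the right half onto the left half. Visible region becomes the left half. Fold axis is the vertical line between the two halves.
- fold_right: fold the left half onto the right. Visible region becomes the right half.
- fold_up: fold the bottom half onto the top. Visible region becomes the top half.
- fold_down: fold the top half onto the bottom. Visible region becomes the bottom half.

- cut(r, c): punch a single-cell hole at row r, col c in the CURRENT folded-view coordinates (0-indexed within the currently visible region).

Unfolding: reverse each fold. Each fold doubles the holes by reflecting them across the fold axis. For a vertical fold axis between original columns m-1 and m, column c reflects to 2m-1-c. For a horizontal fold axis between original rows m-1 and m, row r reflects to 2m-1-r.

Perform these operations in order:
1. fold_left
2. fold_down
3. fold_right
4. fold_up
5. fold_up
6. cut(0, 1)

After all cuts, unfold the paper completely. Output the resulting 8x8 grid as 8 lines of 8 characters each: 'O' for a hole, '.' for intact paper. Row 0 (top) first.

Op 1 fold_left: fold axis v@4; visible region now rows[0,8) x cols[0,4) = 8x4
Op 2 fold_down: fold axis h@4; visible region now rows[4,8) x cols[0,4) = 4x4
Op 3 fold_right: fold axis v@2; visible region now rows[4,8) x cols[2,4) = 4x2
Op 4 fold_up: fold axis h@6; visible region now rows[4,6) x cols[2,4) = 2x2
Op 5 fold_up: fold axis h@5; visible region now rows[4,5) x cols[2,4) = 1x2
Op 6 cut(0, 1): punch at orig (4,3); cuts so far [(4, 3)]; region rows[4,5) x cols[2,4) = 1x2
Unfold 1 (reflect across h@5): 2 holes -> [(4, 3), (5, 3)]
Unfold 2 (reflect across h@6): 4 holes -> [(4, 3), (5, 3), (6, 3), (7, 3)]
Unfold 3 (reflect across v@2): 8 holes -> [(4, 0), (4, 3), (5, 0), (5, 3), (6, 0), (6, 3), (7, 0), (7, 3)]
Unfold 4 (reflect across h@4): 16 holes -> [(0, 0), (0, 3), (1, 0), (1, 3), (2, 0), (2, 3), (3, 0), (3, 3), (4, 0), (4, 3), (5, 0), (5, 3), (6, 0), (6, 3), (7, 0), (7, 3)]
Unfold 5 (reflect across v@4): 32 holes -> [(0, 0), (0, 3), (0, 4), (0, 7), (1, 0), (1, 3), (1, 4), (1, 7), (2, 0), (2, 3), (2, 4), (2, 7), (3, 0), (3, 3), (3, 4), (3, 7), (4, 0), (4, 3), (4, 4), (4, 7), (5, 0), (5, 3), (5, 4), (5, 7), (6, 0), (6, 3), (6, 4), (6, 7), (7, 0), (7, 3), (7, 4), (7, 7)]

Answer: O..OO..O
O..OO..O
O..OO..O
O..OO..O
O..OO..O
O..OO..O
O..OO..O
O..OO..O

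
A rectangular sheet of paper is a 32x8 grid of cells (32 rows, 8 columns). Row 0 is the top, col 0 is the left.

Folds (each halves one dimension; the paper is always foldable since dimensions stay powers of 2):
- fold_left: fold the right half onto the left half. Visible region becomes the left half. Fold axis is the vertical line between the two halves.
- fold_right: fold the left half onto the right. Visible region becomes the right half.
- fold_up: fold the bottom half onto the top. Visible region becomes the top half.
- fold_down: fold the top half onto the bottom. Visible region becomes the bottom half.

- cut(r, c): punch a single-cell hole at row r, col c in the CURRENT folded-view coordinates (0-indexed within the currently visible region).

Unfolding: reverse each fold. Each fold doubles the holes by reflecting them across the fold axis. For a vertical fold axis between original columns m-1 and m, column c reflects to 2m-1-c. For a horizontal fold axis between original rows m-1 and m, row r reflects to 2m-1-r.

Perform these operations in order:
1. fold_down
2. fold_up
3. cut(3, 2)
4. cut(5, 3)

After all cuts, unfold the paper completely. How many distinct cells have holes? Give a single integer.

Answer: 8

Derivation:
Op 1 fold_down: fold axis h@16; visible region now rows[16,32) x cols[0,8) = 16x8
Op 2 fold_up: fold axis h@24; visible region now rows[16,24) x cols[0,8) = 8x8
Op 3 cut(3, 2): punch at orig (19,2); cuts so far [(19, 2)]; region rows[16,24) x cols[0,8) = 8x8
Op 4 cut(5, 3): punch at orig (21,3); cuts so far [(19, 2), (21, 3)]; region rows[16,24) x cols[0,8) = 8x8
Unfold 1 (reflect across h@24): 4 holes -> [(19, 2), (21, 3), (26, 3), (28, 2)]
Unfold 2 (reflect across h@16): 8 holes -> [(3, 2), (5, 3), (10, 3), (12, 2), (19, 2), (21, 3), (26, 3), (28, 2)]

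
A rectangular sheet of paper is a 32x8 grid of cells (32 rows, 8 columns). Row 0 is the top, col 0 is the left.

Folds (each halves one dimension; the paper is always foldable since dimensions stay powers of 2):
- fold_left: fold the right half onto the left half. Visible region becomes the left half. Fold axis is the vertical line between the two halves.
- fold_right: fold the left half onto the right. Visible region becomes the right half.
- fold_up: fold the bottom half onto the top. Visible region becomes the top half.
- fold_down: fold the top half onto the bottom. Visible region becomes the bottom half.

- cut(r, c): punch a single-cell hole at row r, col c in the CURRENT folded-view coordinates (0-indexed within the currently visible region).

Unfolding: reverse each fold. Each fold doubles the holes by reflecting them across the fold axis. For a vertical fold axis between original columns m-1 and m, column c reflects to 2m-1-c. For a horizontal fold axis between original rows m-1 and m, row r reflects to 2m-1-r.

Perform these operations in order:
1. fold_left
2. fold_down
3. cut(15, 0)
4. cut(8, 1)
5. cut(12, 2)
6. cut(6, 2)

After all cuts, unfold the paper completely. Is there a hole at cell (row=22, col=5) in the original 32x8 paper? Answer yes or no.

Op 1 fold_left: fold axis v@4; visible region now rows[0,32) x cols[0,4) = 32x4
Op 2 fold_down: fold axis h@16; visible region now rows[16,32) x cols[0,4) = 16x4
Op 3 cut(15, 0): punch at orig (31,0); cuts so far [(31, 0)]; region rows[16,32) x cols[0,4) = 16x4
Op 4 cut(8, 1): punch at orig (24,1); cuts so far [(24, 1), (31, 0)]; region rows[16,32) x cols[0,4) = 16x4
Op 5 cut(12, 2): punch at orig (28,2); cuts so far [(24, 1), (28, 2), (31, 0)]; region rows[16,32) x cols[0,4) = 16x4
Op 6 cut(6, 2): punch at orig (22,2); cuts so far [(22, 2), (24, 1), (28, 2), (31, 0)]; region rows[16,32) x cols[0,4) = 16x4
Unfold 1 (reflect across h@16): 8 holes -> [(0, 0), (3, 2), (7, 1), (9, 2), (22, 2), (24, 1), (28, 2), (31, 0)]
Unfold 2 (reflect across v@4): 16 holes -> [(0, 0), (0, 7), (3, 2), (3, 5), (7, 1), (7, 6), (9, 2), (9, 5), (22, 2), (22, 5), (24, 1), (24, 6), (28, 2), (28, 5), (31, 0), (31, 7)]
Holes: [(0, 0), (0, 7), (3, 2), (3, 5), (7, 1), (7, 6), (9, 2), (9, 5), (22, 2), (22, 5), (24, 1), (24, 6), (28, 2), (28, 5), (31, 0), (31, 7)]

Answer: yes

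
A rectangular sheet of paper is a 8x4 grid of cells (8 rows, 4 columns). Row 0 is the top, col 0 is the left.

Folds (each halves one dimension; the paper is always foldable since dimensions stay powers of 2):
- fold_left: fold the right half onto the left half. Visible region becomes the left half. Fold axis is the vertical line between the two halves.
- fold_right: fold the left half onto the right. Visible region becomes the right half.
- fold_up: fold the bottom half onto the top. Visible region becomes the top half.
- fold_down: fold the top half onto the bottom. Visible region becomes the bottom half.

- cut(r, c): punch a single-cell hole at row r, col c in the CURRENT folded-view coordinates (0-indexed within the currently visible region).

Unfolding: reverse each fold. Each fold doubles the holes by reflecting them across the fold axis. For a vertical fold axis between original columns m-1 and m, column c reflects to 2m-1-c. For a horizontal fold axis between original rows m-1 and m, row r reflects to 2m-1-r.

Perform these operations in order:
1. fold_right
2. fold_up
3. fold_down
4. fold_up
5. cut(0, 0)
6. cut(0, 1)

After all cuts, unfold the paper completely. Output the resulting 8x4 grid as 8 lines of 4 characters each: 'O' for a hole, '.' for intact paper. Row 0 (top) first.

Op 1 fold_right: fold axis v@2; visible region now rows[0,8) x cols[2,4) = 8x2
Op 2 fold_up: fold axis h@4; visible region now rows[0,4) x cols[2,4) = 4x2
Op 3 fold_down: fold axis h@2; visible region now rows[2,4) x cols[2,4) = 2x2
Op 4 fold_up: fold axis h@3; visible region now rows[2,3) x cols[2,4) = 1x2
Op 5 cut(0, 0): punch at orig (2,2); cuts so far [(2, 2)]; region rows[2,3) x cols[2,4) = 1x2
Op 6 cut(0, 1): punch at orig (2,3); cuts so far [(2, 2), (2, 3)]; region rows[2,3) x cols[2,4) = 1x2
Unfold 1 (reflect across h@3): 4 holes -> [(2, 2), (2, 3), (3, 2), (3, 3)]
Unfold 2 (reflect across h@2): 8 holes -> [(0, 2), (0, 3), (1, 2), (1, 3), (2, 2), (2, 3), (3, 2), (3, 3)]
Unfold 3 (reflect across h@4): 16 holes -> [(0, 2), (0, 3), (1, 2), (1, 3), (2, 2), (2, 3), (3, 2), (3, 3), (4, 2), (4, 3), (5, 2), (5, 3), (6, 2), (6, 3), (7, 2), (7, 3)]
Unfold 4 (reflect across v@2): 32 holes -> [(0, 0), (0, 1), (0, 2), (0, 3), (1, 0), (1, 1), (1, 2), (1, 3), (2, 0), (2, 1), (2, 2), (2, 3), (3, 0), (3, 1), (3, 2), (3, 3), (4, 0), (4, 1), (4, 2), (4, 3), (5, 0), (5, 1), (5, 2), (5, 3), (6, 0), (6, 1), (6, 2), (6, 3), (7, 0), (7, 1), (7, 2), (7, 3)]

Answer: OOOO
OOOO
OOOO
OOOO
OOOO
OOOO
OOOO
OOOO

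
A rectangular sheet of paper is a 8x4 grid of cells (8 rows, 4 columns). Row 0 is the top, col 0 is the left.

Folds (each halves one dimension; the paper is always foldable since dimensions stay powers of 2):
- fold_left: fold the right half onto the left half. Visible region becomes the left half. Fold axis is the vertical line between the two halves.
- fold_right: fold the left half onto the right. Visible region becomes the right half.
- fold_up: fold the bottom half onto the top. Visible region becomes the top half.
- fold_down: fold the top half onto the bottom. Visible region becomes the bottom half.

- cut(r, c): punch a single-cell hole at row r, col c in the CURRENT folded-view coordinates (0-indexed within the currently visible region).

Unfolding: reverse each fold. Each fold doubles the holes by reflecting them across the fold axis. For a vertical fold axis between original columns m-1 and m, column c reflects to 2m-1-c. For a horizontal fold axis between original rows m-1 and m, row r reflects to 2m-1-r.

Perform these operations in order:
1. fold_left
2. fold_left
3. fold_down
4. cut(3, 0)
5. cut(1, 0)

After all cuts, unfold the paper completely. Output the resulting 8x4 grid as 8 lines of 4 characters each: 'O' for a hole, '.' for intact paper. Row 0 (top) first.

Answer: OOOO
....
OOOO
....
....
OOOO
....
OOOO

Derivation:
Op 1 fold_left: fold axis v@2; visible region now rows[0,8) x cols[0,2) = 8x2
Op 2 fold_left: fold axis v@1; visible region now rows[0,8) x cols[0,1) = 8x1
Op 3 fold_down: fold axis h@4; visible region now rows[4,8) x cols[0,1) = 4x1
Op 4 cut(3, 0): punch at orig (7,0); cuts so far [(7, 0)]; region rows[4,8) x cols[0,1) = 4x1
Op 5 cut(1, 0): punch at orig (5,0); cuts so far [(5, 0), (7, 0)]; region rows[4,8) x cols[0,1) = 4x1
Unfold 1 (reflect across h@4): 4 holes -> [(0, 0), (2, 0), (5, 0), (7, 0)]
Unfold 2 (reflect across v@1): 8 holes -> [(0, 0), (0, 1), (2, 0), (2, 1), (5, 0), (5, 1), (7, 0), (7, 1)]
Unfold 3 (reflect across v@2): 16 holes -> [(0, 0), (0, 1), (0, 2), (0, 3), (2, 0), (2, 1), (2, 2), (2, 3), (5, 0), (5, 1), (5, 2), (5, 3), (7, 0), (7, 1), (7, 2), (7, 3)]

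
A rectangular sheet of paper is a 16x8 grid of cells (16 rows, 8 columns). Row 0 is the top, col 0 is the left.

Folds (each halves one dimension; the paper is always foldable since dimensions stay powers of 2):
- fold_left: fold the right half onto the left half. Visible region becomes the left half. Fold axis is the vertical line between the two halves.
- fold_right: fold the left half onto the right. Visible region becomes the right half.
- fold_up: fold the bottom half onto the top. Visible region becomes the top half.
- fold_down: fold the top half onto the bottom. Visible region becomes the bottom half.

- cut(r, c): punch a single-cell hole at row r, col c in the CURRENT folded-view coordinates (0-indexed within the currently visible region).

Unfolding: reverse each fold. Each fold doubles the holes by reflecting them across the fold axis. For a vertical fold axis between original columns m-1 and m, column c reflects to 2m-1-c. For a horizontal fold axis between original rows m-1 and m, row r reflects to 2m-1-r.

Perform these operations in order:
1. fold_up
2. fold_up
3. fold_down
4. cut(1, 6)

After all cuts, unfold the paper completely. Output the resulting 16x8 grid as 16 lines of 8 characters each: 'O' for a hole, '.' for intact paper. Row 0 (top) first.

Op 1 fold_up: fold axis h@8; visible region now rows[0,8) x cols[0,8) = 8x8
Op 2 fold_up: fold axis h@4; visible region now rows[0,4) x cols[0,8) = 4x8
Op 3 fold_down: fold axis h@2; visible region now rows[2,4) x cols[0,8) = 2x8
Op 4 cut(1, 6): punch at orig (3,6); cuts so far [(3, 6)]; region rows[2,4) x cols[0,8) = 2x8
Unfold 1 (reflect across h@2): 2 holes -> [(0, 6), (3, 6)]
Unfold 2 (reflect across h@4): 4 holes -> [(0, 6), (3, 6), (4, 6), (7, 6)]
Unfold 3 (reflect across h@8): 8 holes -> [(0, 6), (3, 6), (4, 6), (7, 6), (8, 6), (11, 6), (12, 6), (15, 6)]

Answer: ......O.
........
........
......O.
......O.
........
........
......O.
......O.
........
........
......O.
......O.
........
........
......O.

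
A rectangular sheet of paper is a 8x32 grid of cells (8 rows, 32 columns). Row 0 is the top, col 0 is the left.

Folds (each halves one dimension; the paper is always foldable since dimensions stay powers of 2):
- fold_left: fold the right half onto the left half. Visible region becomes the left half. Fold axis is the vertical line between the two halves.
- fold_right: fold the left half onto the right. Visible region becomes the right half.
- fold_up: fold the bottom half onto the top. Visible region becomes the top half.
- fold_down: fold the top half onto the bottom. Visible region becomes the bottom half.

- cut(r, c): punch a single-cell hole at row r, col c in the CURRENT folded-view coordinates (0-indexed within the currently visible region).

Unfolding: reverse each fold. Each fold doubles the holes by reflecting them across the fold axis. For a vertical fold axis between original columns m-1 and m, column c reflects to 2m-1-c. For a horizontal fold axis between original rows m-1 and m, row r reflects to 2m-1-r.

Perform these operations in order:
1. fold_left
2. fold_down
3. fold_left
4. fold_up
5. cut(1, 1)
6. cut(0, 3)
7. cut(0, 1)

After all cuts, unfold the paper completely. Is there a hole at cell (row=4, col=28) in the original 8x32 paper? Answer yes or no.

Op 1 fold_left: fold axis v@16; visible region now rows[0,8) x cols[0,16) = 8x16
Op 2 fold_down: fold axis h@4; visible region now rows[4,8) x cols[0,16) = 4x16
Op 3 fold_left: fold axis v@8; visible region now rows[4,8) x cols[0,8) = 4x8
Op 4 fold_up: fold axis h@6; visible region now rows[4,6) x cols[0,8) = 2x8
Op 5 cut(1, 1): punch at orig (5,1); cuts so far [(5, 1)]; region rows[4,6) x cols[0,8) = 2x8
Op 6 cut(0, 3): punch at orig (4,3); cuts so far [(4, 3), (5, 1)]; region rows[4,6) x cols[0,8) = 2x8
Op 7 cut(0, 1): punch at orig (4,1); cuts so far [(4, 1), (4, 3), (5, 1)]; region rows[4,6) x cols[0,8) = 2x8
Unfold 1 (reflect across h@6): 6 holes -> [(4, 1), (4, 3), (5, 1), (6, 1), (7, 1), (7, 3)]
Unfold 2 (reflect across v@8): 12 holes -> [(4, 1), (4, 3), (4, 12), (4, 14), (5, 1), (5, 14), (6, 1), (6, 14), (7, 1), (7, 3), (7, 12), (7, 14)]
Unfold 3 (reflect across h@4): 24 holes -> [(0, 1), (0, 3), (0, 12), (0, 14), (1, 1), (1, 14), (2, 1), (2, 14), (3, 1), (3, 3), (3, 12), (3, 14), (4, 1), (4, 3), (4, 12), (4, 14), (5, 1), (5, 14), (6, 1), (6, 14), (7, 1), (7, 3), (7, 12), (7, 14)]
Unfold 4 (reflect across v@16): 48 holes -> [(0, 1), (0, 3), (0, 12), (0, 14), (0, 17), (0, 19), (0, 28), (0, 30), (1, 1), (1, 14), (1, 17), (1, 30), (2, 1), (2, 14), (2, 17), (2, 30), (3, 1), (3, 3), (3, 12), (3, 14), (3, 17), (3, 19), (3, 28), (3, 30), (4, 1), (4, 3), (4, 12), (4, 14), (4, 17), (4, 19), (4, 28), (4, 30), (5, 1), (5, 14), (5, 17), (5, 30), (6, 1), (6, 14), (6, 17), (6, 30), (7, 1), (7, 3), (7, 12), (7, 14), (7, 17), (7, 19), (7, 28), (7, 30)]
Holes: [(0, 1), (0, 3), (0, 12), (0, 14), (0, 17), (0, 19), (0, 28), (0, 30), (1, 1), (1, 14), (1, 17), (1, 30), (2, 1), (2, 14), (2, 17), (2, 30), (3, 1), (3, 3), (3, 12), (3, 14), (3, 17), (3, 19), (3, 28), (3, 30), (4, 1), (4, 3), (4, 12), (4, 14), (4, 17), (4, 19), (4, 28), (4, 30), (5, 1), (5, 14), (5, 17), (5, 30), (6, 1), (6, 14), (6, 17), (6, 30), (7, 1), (7, 3), (7, 12), (7, 14), (7, 17), (7, 19), (7, 28), (7, 30)]

Answer: yes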